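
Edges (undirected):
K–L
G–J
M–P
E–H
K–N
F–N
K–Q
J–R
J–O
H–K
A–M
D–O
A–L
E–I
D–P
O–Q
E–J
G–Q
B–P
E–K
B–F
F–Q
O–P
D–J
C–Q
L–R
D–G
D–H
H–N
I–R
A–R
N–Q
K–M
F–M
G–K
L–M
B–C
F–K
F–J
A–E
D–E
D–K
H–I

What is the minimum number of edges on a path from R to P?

3

Level 0: R
Level 1: A, I, J, L
Level 2: D, E, F, G, H, K, M, O
Level 3: B, N, P, Q
Level 4: C
P first appears at level 3.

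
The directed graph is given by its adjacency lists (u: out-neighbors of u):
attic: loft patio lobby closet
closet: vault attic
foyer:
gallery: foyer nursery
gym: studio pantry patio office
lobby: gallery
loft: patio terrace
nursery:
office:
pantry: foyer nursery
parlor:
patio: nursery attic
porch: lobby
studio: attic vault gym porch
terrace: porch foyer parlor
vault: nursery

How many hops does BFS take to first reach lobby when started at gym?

3

Level 0: gym
Level 1: office, pantry, patio, studio
Level 2: attic, foyer, nursery, porch, vault
Level 3: closet, lobby, loft
Level 4: gallery, terrace
Level 5: parlor
lobby first appears at level 3.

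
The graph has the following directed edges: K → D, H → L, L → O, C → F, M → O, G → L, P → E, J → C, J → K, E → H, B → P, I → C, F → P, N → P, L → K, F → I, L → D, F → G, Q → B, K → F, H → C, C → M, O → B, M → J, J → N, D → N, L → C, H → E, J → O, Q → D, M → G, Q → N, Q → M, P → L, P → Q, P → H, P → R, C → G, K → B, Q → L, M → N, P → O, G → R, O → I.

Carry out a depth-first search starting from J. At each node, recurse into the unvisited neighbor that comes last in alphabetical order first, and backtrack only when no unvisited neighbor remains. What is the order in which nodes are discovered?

J → O → I → C → M → N → P → R → Q → L → K → F → G → D → B → H → E

Visit J
J → O
O → I
I → C
C → M
M → N
N → P
P → R
P → Q
Q → L
L → K
K → F
F → G
K → D
K → B
P → H
H → E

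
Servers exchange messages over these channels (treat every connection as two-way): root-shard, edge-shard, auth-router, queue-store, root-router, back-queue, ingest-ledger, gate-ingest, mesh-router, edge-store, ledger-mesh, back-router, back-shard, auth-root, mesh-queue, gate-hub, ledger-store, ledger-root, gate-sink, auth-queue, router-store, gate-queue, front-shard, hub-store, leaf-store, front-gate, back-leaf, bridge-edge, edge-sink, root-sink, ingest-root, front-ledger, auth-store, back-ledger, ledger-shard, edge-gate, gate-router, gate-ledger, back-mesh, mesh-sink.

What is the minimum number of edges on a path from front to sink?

Level 0: front
Level 1: gate, ledger, shard
Level 2: back, edge, hub, ingest, mesh, queue, root, router, sink, store
Level 3: auth, bridge, leaf
sink first appears at level 2.

2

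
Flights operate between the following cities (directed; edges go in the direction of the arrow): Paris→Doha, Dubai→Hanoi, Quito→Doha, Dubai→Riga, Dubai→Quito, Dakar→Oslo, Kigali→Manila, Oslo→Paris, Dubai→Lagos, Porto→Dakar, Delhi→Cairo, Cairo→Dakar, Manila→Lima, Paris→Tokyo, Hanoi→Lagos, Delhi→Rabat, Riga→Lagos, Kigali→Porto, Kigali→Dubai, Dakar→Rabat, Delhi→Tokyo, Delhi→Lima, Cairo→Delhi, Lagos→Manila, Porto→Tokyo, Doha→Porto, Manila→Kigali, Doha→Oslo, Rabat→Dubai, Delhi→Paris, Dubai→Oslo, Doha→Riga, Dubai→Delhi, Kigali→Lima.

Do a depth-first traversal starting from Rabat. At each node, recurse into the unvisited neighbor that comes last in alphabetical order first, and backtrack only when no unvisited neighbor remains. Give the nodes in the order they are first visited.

Visit Rabat
Rabat → Dubai
Dubai → Riga
Riga → Lagos
Lagos → Manila
Manila → Lima
Manila → Kigali
Kigali → Porto
Porto → Tokyo
Porto → Dakar
Dakar → Oslo
Oslo → Paris
Paris → Doha
Dubai → Quito
Dubai → Hanoi
Dubai → Delhi
Delhi → Cairo

Rabat, Dubai, Riga, Lagos, Manila, Lima, Kigali, Porto, Tokyo, Dakar, Oslo, Paris, Doha, Quito, Hanoi, Delhi, Cairo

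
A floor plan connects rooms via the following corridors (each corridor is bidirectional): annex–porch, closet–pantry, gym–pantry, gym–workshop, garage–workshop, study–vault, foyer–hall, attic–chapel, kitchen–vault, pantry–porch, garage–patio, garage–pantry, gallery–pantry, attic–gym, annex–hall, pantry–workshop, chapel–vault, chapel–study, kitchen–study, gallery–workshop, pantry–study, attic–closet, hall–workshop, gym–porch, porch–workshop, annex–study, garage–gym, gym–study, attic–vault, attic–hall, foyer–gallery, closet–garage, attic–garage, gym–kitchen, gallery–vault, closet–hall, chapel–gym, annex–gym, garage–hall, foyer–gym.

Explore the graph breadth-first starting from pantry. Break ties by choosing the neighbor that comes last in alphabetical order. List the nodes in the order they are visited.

Visit pantry; enqueue workshop, study, porch, gym, garage, gallery, closet → queue [workshop, study, porch, gym, garage, gallery, closet]
Visit workshop; enqueue hall → queue [study, porch, gym, garage, gallery, closet, hall]
Visit study; enqueue vault, kitchen, chapel, annex → queue [porch, gym, garage, gallery, closet, hall, vault, kitchen, chapel, annex]
Visit porch → queue [gym, garage, gallery, closet, hall, vault, kitchen, chapel, annex]
Visit gym; enqueue foyer, attic → queue [garage, gallery, closet, hall, vault, kitchen, chapel, annex, foyer, attic]
Visit garage; enqueue patio → queue [gallery, closet, hall, vault, kitchen, chapel, annex, foyer, attic, patio]
Visit gallery → queue [closet, hall, vault, kitchen, chapel, annex, foyer, attic, patio]
Visit closet → queue [hall, vault, kitchen, chapel, annex, foyer, attic, patio]
Visit hall → queue [vault, kitchen, chapel, annex, foyer, attic, patio]
Visit vault → queue [kitchen, chapel, annex, foyer, attic, patio]
Visit kitchen → queue [chapel, annex, foyer, attic, patio]
Visit chapel → queue [annex, foyer, attic, patio]
Visit annex → queue [foyer, attic, patio]
Visit foyer → queue [attic, patio]
Visit attic → queue [patio]
Visit patio → queue []

pantry, workshop, study, porch, gym, garage, gallery, closet, hall, vault, kitchen, chapel, annex, foyer, attic, patio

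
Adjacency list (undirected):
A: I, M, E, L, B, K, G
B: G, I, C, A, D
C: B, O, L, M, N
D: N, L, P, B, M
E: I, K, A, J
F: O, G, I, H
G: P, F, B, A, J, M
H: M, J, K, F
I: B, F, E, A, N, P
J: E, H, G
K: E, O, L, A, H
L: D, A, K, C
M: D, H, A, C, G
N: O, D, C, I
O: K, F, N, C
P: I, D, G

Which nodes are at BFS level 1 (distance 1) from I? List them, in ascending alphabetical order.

A, B, E, F, N, P

Level 0: I
Level 1: A, B, E, F, N, P
Level 2: C, D, G, H, J, K, L, M, O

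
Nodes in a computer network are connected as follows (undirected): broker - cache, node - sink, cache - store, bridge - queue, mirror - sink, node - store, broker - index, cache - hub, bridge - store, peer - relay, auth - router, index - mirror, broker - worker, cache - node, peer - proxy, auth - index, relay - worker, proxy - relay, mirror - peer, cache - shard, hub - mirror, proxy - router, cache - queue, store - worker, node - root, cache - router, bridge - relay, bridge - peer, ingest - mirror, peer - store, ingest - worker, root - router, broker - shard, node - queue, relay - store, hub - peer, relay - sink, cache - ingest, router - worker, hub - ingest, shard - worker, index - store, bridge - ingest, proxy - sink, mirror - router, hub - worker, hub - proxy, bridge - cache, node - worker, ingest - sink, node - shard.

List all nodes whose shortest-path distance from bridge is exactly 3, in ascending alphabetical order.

auth, root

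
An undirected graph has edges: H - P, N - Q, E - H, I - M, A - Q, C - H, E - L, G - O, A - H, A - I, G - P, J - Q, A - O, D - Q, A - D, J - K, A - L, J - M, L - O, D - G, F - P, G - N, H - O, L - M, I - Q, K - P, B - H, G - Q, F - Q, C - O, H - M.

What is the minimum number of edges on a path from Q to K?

2

Level 0: Q
Level 1: A, D, F, G, I, J, N
Level 2: H, K, L, M, O, P
Level 3: B, C, E
K first appears at level 2.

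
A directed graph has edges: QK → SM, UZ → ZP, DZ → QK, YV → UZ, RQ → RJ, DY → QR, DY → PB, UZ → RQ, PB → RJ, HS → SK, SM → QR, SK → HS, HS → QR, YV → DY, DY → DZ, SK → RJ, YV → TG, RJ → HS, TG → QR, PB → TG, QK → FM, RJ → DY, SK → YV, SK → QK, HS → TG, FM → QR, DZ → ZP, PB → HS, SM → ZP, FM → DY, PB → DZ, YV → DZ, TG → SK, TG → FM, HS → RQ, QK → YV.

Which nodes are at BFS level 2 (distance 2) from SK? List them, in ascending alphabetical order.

Level 0: SK
Level 1: HS, QK, RJ, YV
Level 2: DY, DZ, FM, QR, RQ, SM, TG, UZ
Level 3: PB, ZP

DY, DZ, FM, QR, RQ, SM, TG, UZ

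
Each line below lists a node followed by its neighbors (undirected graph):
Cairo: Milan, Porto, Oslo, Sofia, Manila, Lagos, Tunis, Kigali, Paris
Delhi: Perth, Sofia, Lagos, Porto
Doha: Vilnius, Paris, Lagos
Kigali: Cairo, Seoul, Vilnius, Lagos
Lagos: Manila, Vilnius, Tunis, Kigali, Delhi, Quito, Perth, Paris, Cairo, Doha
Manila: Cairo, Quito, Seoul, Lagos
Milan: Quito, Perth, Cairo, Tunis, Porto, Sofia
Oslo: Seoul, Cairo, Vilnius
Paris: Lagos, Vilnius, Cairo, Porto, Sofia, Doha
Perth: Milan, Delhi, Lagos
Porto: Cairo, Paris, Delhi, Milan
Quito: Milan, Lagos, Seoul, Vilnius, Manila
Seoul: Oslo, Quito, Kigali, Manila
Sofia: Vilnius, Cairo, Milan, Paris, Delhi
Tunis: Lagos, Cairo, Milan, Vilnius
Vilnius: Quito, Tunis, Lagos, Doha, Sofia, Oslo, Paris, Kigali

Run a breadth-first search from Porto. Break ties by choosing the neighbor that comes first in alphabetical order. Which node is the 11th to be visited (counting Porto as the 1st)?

Tunis

Visit Porto; enqueue Cairo, Delhi, Milan, Paris → queue [Cairo, Delhi, Milan, Paris]
Visit Cairo; enqueue Kigali, Lagos, Manila, Oslo, Sofia, Tunis → queue [Delhi, Milan, Paris, Kigali, Lagos, Manila, Oslo, Sofia, Tunis]
Visit Delhi; enqueue Perth → queue [Milan, Paris, Kigali, Lagos, Manila, Oslo, Sofia, Tunis, Perth]
Visit Milan; enqueue Quito → queue [Paris, Kigali, Lagos, Manila, Oslo, Sofia, Tunis, Perth, Quito]
Visit Paris; enqueue Doha, Vilnius → queue [Kigali, Lagos, Manila, Oslo, Sofia, Tunis, Perth, Quito, Doha, Vilnius]
Visit Kigali; enqueue Seoul → queue [Lagos, Manila, Oslo, Sofia, Tunis, Perth, Quito, Doha, Vilnius, Seoul]
Visit Lagos → queue [Manila, Oslo, Sofia, Tunis, Perth, Quito, Doha, Vilnius, Seoul]
Visit Manila → queue [Oslo, Sofia, Tunis, Perth, Quito, Doha, Vilnius, Seoul]
Visit Oslo → queue [Sofia, Tunis, Perth, Quito, Doha, Vilnius, Seoul]
Visit Sofia → queue [Tunis, Perth, Quito, Doha, Vilnius, Seoul]
Visit Tunis → queue [Perth, Quito, Doha, Vilnius, Seoul]
Visit Perth → queue [Quito, Doha, Vilnius, Seoul]
Visit Quito → queue [Doha, Vilnius, Seoul]
Visit Doha → queue [Vilnius, Seoul]
Visit Vilnius → queue [Seoul]
Visit Seoul → queue []

Visit order: Porto, Cairo, Delhi, Milan, Paris, Kigali, Lagos, Manila, Oslo, Sofia, Tunis, Perth, Quito, Doha, Vilnius, Seoul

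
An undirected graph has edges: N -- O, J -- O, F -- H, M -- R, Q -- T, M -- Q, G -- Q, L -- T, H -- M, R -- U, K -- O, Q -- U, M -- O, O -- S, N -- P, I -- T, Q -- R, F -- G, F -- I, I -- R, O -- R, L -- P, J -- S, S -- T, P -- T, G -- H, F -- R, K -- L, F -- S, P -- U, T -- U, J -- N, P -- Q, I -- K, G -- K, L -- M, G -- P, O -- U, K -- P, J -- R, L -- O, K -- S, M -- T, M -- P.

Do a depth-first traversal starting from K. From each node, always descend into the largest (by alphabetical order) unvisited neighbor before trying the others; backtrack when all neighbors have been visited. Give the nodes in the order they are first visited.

Visit K
K → S
S → T
T → U
U → R
R → Q
Q → P
P → N
N → O
O → M
M → L
M → H
H → G
G → F
F → I
O → J

K S T U R Q P N O M L H G F I J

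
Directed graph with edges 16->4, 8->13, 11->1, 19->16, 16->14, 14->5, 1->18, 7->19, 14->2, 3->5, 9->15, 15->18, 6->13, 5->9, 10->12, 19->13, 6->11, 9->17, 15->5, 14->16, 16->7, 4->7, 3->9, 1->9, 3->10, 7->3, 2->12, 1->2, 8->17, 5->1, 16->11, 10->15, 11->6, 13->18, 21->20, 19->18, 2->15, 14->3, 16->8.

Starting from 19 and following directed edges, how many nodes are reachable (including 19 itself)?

19

BFS from 19 visits: 19, 13, 16, 18, 4, 7, 8, 11, 14, 3, 17, 1, 6, 2, 5, 9, 10, 12, 15
Reachable nodes: 19 of 21 total.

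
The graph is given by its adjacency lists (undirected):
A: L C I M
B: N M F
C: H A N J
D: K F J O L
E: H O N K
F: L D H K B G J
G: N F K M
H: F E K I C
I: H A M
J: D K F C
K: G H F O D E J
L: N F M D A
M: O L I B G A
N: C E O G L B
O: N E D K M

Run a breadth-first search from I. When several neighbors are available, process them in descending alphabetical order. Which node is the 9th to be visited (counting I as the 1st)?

K

Visit I; enqueue M, H, A → queue [M, H, A]
Visit M; enqueue O, L, G, B → queue [H, A, O, L, G, B]
Visit H; enqueue K, F, E, C → queue [A, O, L, G, B, K, F, E, C]
Visit A → queue [O, L, G, B, K, F, E, C]
Visit O; enqueue N, D → queue [L, G, B, K, F, E, C, N, D]
Visit L → queue [G, B, K, F, E, C, N, D]
Visit G → queue [B, K, F, E, C, N, D]
Visit B → queue [K, F, E, C, N, D]
Visit K; enqueue J → queue [F, E, C, N, D, J]
Visit F → queue [E, C, N, D, J]
Visit E → queue [C, N, D, J]
Visit C → queue [N, D, J]
Visit N → queue [D, J]
Visit D → queue [J]
Visit J → queue []

Visit order: I, M, H, A, O, L, G, B, K, F, E, C, N, D, J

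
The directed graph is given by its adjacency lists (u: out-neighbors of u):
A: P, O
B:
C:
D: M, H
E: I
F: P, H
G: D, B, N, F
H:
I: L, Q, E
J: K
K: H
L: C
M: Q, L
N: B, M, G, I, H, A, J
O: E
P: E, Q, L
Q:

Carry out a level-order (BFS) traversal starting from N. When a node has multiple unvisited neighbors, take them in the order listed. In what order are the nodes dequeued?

Visit N; enqueue B, M, G, I, H, A, J → queue [B, M, G, I, H, A, J]
Visit B → queue [M, G, I, H, A, J]
Visit M; enqueue Q, L → queue [G, I, H, A, J, Q, L]
Visit G; enqueue D, F → queue [I, H, A, J, Q, L, D, F]
Visit I; enqueue E → queue [H, A, J, Q, L, D, F, E]
Visit H → queue [A, J, Q, L, D, F, E]
Visit A; enqueue P, O → queue [J, Q, L, D, F, E, P, O]
Visit J; enqueue K → queue [Q, L, D, F, E, P, O, K]
Visit Q → queue [L, D, F, E, P, O, K]
Visit L; enqueue C → queue [D, F, E, P, O, K, C]
Visit D → queue [F, E, P, O, K, C]
Visit F → queue [E, P, O, K, C]
Visit E → queue [P, O, K, C]
Visit P → queue [O, K, C]
Visit O → queue [K, C]
Visit K → queue [C]
Visit C → queue []

N → B → M → G → I → H → A → J → Q → L → D → F → E → P → O → K → C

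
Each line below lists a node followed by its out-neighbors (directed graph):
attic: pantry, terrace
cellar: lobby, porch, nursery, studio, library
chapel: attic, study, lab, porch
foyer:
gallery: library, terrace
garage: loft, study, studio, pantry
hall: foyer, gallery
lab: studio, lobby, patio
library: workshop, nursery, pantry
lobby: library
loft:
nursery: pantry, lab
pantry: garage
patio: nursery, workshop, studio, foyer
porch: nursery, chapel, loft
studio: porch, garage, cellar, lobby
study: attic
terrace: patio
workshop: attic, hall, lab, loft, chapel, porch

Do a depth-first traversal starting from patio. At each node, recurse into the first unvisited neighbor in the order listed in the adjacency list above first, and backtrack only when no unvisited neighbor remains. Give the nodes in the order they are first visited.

Visit patio
patio → nursery
nursery → pantry
pantry → garage
garage → loft
garage → study
study → attic
attic → terrace
garage → studio
studio → porch
porch → chapel
chapel → lab
lab → lobby
lobby → library
library → workshop
workshop → hall
hall → foyer
hall → gallery
studio → cellar

patio → nursery → pantry → garage → loft → study → attic → terrace → studio → porch → chapel → lab → lobby → library → workshop → hall → foyer → gallery → cellar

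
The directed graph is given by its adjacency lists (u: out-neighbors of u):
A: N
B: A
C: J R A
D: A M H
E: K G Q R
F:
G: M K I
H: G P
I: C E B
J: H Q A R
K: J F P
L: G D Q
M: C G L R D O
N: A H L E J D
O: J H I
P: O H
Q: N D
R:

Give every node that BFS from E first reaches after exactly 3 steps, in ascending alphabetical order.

Level 0: E
Level 1: G, K, Q, R
Level 2: D, F, I, J, M, N, P
Level 3: A, B, C, H, L, O

A, B, C, H, L, O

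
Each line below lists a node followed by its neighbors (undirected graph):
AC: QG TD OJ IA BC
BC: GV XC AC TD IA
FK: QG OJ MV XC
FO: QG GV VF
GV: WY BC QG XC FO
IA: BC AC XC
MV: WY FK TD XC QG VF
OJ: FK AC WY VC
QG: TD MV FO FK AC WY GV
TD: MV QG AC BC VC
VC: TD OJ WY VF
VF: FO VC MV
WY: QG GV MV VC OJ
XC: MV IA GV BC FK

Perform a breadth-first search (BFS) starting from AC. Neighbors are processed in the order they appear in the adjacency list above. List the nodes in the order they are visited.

AC → QG → TD → OJ → IA → BC → MV → FO → FK → WY → GV → VC → XC → VF

Visit AC; enqueue QG, TD, OJ, IA, BC → queue [QG, TD, OJ, IA, BC]
Visit QG; enqueue MV, FO, FK, WY, GV → queue [TD, OJ, IA, BC, MV, FO, FK, WY, GV]
Visit TD; enqueue VC → queue [OJ, IA, BC, MV, FO, FK, WY, GV, VC]
Visit OJ → queue [IA, BC, MV, FO, FK, WY, GV, VC]
Visit IA; enqueue XC → queue [BC, MV, FO, FK, WY, GV, VC, XC]
Visit BC → queue [MV, FO, FK, WY, GV, VC, XC]
Visit MV; enqueue VF → queue [FO, FK, WY, GV, VC, XC, VF]
Visit FO → queue [FK, WY, GV, VC, XC, VF]
Visit FK → queue [WY, GV, VC, XC, VF]
Visit WY → queue [GV, VC, XC, VF]
Visit GV → queue [VC, XC, VF]
Visit VC → queue [XC, VF]
Visit XC → queue [VF]
Visit VF → queue []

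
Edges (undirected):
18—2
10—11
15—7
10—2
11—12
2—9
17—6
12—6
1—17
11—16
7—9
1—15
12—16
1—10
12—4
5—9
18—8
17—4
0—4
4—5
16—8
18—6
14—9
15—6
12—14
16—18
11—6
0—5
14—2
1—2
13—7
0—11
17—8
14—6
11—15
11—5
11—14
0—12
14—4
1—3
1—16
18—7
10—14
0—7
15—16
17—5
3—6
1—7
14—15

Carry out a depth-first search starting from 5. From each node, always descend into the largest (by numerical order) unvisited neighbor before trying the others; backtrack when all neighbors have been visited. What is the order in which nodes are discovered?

Visit 5
5 → 17
17 → 8
8 → 18
18 → 16
16 → 15
15 → 14
14 → 12
12 → 11
11 → 10
10 → 2
2 → 9
9 → 7
7 → 13
7 → 1
1 → 3
3 → 6
7 → 0
0 → 4

5, 17, 8, 18, 16, 15, 14, 12, 11, 10, 2, 9, 7, 13, 1, 3, 6, 0, 4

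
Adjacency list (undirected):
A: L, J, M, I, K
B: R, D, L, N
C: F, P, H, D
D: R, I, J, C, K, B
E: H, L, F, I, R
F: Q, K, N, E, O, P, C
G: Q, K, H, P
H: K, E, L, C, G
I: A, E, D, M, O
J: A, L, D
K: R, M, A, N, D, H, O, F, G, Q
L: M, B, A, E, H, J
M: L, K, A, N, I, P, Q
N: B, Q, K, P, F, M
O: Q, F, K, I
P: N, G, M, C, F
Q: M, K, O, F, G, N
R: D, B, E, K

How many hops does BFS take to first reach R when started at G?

Level 0: G
Level 1: H, K, P, Q
Level 2: A, C, D, E, F, L, M, N, O, R
Level 3: B, I, J
R first appears at level 2.

2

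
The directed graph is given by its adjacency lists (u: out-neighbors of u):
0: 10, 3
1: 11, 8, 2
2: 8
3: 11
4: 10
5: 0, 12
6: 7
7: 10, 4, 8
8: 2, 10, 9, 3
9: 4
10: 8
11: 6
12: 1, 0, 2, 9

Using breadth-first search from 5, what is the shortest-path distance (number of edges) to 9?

2

Level 0: 5
Level 1: 0, 12
Level 2: 1, 2, 3, 9, 10
Level 3: 4, 8, 11
Level 4: 6
Level 5: 7
9 first appears at level 2.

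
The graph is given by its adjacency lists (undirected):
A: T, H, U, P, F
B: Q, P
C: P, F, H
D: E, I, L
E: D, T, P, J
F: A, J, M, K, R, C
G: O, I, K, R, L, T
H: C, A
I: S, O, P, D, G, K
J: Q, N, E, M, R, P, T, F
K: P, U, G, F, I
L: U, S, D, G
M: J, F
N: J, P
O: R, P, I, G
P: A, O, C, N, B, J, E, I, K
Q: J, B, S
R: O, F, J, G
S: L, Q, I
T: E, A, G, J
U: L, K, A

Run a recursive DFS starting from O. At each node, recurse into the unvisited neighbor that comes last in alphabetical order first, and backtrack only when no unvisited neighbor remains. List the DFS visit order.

O -> R -> J -> T -> G -> L -> U -> K -> P -> N -> I -> S -> Q -> B -> D -> E -> C -> H -> A -> F -> M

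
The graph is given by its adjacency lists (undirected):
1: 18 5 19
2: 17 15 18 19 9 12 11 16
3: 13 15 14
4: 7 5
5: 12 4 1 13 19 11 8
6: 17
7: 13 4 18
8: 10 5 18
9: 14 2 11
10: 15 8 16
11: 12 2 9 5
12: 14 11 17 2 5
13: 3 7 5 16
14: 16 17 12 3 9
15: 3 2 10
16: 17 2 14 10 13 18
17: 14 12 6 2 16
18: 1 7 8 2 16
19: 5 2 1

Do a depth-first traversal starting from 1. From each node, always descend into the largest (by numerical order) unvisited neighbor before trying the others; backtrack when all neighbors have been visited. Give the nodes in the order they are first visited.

Visit 1
1 → 19
19 → 5
5 → 13
13 → 16
16 → 18
18 → 8
8 → 10
10 → 15
15 → 3
3 → 14
14 → 17
17 → 12
12 → 11
11 → 9
9 → 2
17 → 6
18 → 7
7 → 4

1 19 5 13 16 18 8 10 15 3 14 17 12 11 9 2 6 7 4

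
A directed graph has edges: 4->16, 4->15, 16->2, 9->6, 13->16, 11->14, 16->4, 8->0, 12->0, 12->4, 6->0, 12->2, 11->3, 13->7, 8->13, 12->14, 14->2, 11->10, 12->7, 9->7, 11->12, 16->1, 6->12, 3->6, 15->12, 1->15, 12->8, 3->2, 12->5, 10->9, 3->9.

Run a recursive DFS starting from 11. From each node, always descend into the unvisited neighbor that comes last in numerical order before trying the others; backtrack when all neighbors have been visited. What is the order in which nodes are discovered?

11 14 2 12 8 13 16 4 15 1 7 0 5 10 9 6 3

Visit 11
11 → 14
14 → 2
11 → 12
12 → 8
8 → 13
13 → 16
16 → 4
4 → 15
16 → 1
13 → 7
8 → 0
12 → 5
11 → 10
10 → 9
9 → 6
11 → 3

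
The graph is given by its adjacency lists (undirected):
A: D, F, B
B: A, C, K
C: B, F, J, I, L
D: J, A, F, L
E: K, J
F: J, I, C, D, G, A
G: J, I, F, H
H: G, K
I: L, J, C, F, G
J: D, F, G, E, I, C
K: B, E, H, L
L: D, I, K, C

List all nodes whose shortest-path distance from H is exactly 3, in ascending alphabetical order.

A, C, D

Level 0: H
Level 1: G, K
Level 2: B, E, F, I, J, L
Level 3: A, C, D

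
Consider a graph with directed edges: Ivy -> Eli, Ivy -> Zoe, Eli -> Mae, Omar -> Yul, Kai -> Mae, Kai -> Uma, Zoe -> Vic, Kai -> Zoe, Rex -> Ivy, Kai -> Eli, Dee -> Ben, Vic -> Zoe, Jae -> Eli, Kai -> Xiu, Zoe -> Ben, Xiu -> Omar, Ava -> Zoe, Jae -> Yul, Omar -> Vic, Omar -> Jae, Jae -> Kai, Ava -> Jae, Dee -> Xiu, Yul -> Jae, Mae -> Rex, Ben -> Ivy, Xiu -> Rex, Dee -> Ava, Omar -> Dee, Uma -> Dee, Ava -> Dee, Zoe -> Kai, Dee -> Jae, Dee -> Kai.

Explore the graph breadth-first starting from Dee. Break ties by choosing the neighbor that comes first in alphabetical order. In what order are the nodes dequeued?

Dee -> Ava -> Ben -> Jae -> Kai -> Xiu -> Zoe -> Ivy -> Eli -> Yul -> Mae -> Uma -> Omar -> Rex -> Vic

Visit Dee; enqueue Ava, Ben, Jae, Kai, Xiu → queue [Ava, Ben, Jae, Kai, Xiu]
Visit Ava; enqueue Zoe → queue [Ben, Jae, Kai, Xiu, Zoe]
Visit Ben; enqueue Ivy → queue [Jae, Kai, Xiu, Zoe, Ivy]
Visit Jae; enqueue Eli, Yul → queue [Kai, Xiu, Zoe, Ivy, Eli, Yul]
Visit Kai; enqueue Mae, Uma → queue [Xiu, Zoe, Ivy, Eli, Yul, Mae, Uma]
Visit Xiu; enqueue Omar, Rex → queue [Zoe, Ivy, Eli, Yul, Mae, Uma, Omar, Rex]
Visit Zoe; enqueue Vic → queue [Ivy, Eli, Yul, Mae, Uma, Omar, Rex, Vic]
Visit Ivy → queue [Eli, Yul, Mae, Uma, Omar, Rex, Vic]
Visit Eli → queue [Yul, Mae, Uma, Omar, Rex, Vic]
Visit Yul → queue [Mae, Uma, Omar, Rex, Vic]
Visit Mae → queue [Uma, Omar, Rex, Vic]
Visit Uma → queue [Omar, Rex, Vic]
Visit Omar → queue [Rex, Vic]
Visit Rex → queue [Vic]
Visit Vic → queue []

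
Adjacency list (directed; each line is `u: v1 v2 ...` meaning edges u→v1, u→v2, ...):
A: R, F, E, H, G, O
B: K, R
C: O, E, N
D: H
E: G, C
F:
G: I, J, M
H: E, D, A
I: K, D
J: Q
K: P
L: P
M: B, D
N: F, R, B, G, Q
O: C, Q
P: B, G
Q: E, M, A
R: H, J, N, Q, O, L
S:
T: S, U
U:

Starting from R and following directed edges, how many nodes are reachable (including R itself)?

18

BFS from R visits: R, H, J, N, Q, O, L, E, D, A, F, B, G, M, C, P, K, I
Reachable nodes: 18 of 21 total.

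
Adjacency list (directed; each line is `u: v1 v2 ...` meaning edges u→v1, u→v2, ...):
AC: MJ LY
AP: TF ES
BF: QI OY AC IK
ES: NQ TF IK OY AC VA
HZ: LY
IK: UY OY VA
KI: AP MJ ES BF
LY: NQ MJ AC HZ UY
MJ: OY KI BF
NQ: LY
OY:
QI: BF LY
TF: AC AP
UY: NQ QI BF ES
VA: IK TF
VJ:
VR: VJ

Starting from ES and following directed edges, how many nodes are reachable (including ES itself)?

15

BFS from ES visits: ES, VA, TF, OY, NQ, IK, AC, AP, LY, UY, MJ, HZ, QI, BF, KI
Reachable nodes: 15 of 17 total.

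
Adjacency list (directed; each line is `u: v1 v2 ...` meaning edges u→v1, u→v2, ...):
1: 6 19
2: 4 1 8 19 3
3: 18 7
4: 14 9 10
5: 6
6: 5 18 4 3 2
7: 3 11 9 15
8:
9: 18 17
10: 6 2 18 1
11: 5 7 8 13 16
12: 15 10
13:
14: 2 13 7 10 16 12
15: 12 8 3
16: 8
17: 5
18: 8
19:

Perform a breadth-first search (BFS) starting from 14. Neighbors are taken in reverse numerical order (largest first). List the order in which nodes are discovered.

14 → 16 → 13 → 12 → 10 → 7 → 2 → 8 → 15 → 18 → 6 → 1 → 11 → 9 → 3 → 19 → 4 → 5 → 17

Visit 14; enqueue 16, 13, 12, 10, 7, 2 → queue [16, 13, 12, 10, 7, 2]
Visit 16; enqueue 8 → queue [13, 12, 10, 7, 2, 8]
Visit 13 → queue [12, 10, 7, 2, 8]
Visit 12; enqueue 15 → queue [10, 7, 2, 8, 15]
Visit 10; enqueue 18, 6, 1 → queue [7, 2, 8, 15, 18, 6, 1]
Visit 7; enqueue 11, 9, 3 → queue [2, 8, 15, 18, 6, 1, 11, 9, 3]
Visit 2; enqueue 19, 4 → queue [8, 15, 18, 6, 1, 11, 9, 3, 19, 4]
Visit 8 → queue [15, 18, 6, 1, 11, 9, 3, 19, 4]
Visit 15 → queue [18, 6, 1, 11, 9, 3, 19, 4]
Visit 18 → queue [6, 1, 11, 9, 3, 19, 4]
Visit 6; enqueue 5 → queue [1, 11, 9, 3, 19, 4, 5]
Visit 1 → queue [11, 9, 3, 19, 4, 5]
Visit 11 → queue [9, 3, 19, 4, 5]
Visit 9; enqueue 17 → queue [3, 19, 4, 5, 17]
Visit 3 → queue [19, 4, 5, 17]
Visit 19 → queue [4, 5, 17]
Visit 4 → queue [5, 17]
Visit 5 → queue [17]
Visit 17 → queue []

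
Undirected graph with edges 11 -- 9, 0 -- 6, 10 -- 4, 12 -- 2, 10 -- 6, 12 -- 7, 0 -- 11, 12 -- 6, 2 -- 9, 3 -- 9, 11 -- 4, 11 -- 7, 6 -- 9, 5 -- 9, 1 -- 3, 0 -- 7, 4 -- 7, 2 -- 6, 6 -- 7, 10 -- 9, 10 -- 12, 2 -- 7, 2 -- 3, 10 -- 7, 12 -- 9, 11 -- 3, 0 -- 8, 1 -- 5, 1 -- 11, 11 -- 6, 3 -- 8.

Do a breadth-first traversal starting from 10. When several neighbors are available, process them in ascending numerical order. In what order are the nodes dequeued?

Visit 10; enqueue 4, 6, 7, 9, 12 → queue [4, 6, 7, 9, 12]
Visit 4; enqueue 11 → queue [6, 7, 9, 12, 11]
Visit 6; enqueue 0, 2 → queue [7, 9, 12, 11, 0, 2]
Visit 7 → queue [9, 12, 11, 0, 2]
Visit 9; enqueue 3, 5 → queue [12, 11, 0, 2, 3, 5]
Visit 12 → queue [11, 0, 2, 3, 5]
Visit 11; enqueue 1 → queue [0, 2, 3, 5, 1]
Visit 0; enqueue 8 → queue [2, 3, 5, 1, 8]
Visit 2 → queue [3, 5, 1, 8]
Visit 3 → queue [5, 1, 8]
Visit 5 → queue [1, 8]
Visit 1 → queue [8]
Visit 8 → queue []

10 4 6 7 9 12 11 0 2 3 5 1 8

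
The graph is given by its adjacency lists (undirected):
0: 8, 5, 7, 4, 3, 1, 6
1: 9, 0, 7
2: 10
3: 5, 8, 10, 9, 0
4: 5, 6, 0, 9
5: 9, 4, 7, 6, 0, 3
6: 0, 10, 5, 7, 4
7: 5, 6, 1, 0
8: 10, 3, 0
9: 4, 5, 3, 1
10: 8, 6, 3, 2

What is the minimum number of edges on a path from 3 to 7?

Level 0: 3
Level 1: 0, 5, 8, 9, 10
Level 2: 1, 2, 4, 6, 7
7 first appears at level 2.

2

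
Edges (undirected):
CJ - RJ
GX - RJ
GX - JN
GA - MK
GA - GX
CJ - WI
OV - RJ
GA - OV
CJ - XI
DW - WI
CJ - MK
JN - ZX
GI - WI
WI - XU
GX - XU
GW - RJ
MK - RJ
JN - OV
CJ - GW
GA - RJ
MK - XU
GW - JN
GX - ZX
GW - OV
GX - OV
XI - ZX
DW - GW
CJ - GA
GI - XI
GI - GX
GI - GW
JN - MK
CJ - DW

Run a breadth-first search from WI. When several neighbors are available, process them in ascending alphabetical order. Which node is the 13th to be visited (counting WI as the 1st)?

JN

Visit WI; enqueue CJ, DW, GI, XU → queue [CJ, DW, GI, XU]
Visit CJ; enqueue GA, GW, MK, RJ, XI → queue [DW, GI, XU, GA, GW, MK, RJ, XI]
Visit DW → queue [GI, XU, GA, GW, MK, RJ, XI]
Visit GI; enqueue GX → queue [XU, GA, GW, MK, RJ, XI, GX]
Visit XU → queue [GA, GW, MK, RJ, XI, GX]
Visit GA; enqueue OV → queue [GW, MK, RJ, XI, GX, OV]
Visit GW; enqueue JN → queue [MK, RJ, XI, GX, OV, JN]
Visit MK → queue [RJ, XI, GX, OV, JN]
Visit RJ → queue [XI, GX, OV, JN]
Visit XI; enqueue ZX → queue [GX, OV, JN, ZX]
Visit GX → queue [OV, JN, ZX]
Visit OV → queue [JN, ZX]
Visit JN → queue [ZX]
Visit ZX → queue []

Visit order: WI, CJ, DW, GI, XU, GA, GW, MK, RJ, XI, GX, OV, JN, ZX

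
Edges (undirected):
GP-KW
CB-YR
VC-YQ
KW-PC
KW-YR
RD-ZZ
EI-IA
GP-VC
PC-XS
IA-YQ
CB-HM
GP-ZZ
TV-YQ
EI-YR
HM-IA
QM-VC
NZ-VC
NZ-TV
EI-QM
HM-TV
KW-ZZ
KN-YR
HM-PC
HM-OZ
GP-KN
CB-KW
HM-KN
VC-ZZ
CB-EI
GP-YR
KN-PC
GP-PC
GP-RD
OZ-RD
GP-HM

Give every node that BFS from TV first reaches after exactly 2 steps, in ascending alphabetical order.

Level 0: TV
Level 1: HM, NZ, YQ
Level 2: CB, GP, IA, KN, OZ, PC, VC
Level 3: EI, KW, QM, RD, XS, YR, ZZ

CB, GP, IA, KN, OZ, PC, VC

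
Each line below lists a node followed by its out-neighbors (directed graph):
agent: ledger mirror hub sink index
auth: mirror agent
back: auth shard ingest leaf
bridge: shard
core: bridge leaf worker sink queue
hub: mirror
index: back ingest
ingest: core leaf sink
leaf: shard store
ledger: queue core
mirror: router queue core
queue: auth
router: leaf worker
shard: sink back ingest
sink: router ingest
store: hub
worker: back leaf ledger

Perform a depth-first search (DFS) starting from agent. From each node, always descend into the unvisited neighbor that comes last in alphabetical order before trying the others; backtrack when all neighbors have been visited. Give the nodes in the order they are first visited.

Visit agent
agent → sink
sink → router
router → worker
worker → ledger
ledger → queue
queue → auth
auth → mirror
mirror → core
core → leaf
leaf → store
store → hub
leaf → shard
shard → ingest
shard → back
core → bridge
agent → index

agent, sink, router, worker, ledger, queue, auth, mirror, core, leaf, store, hub, shard, ingest, back, bridge, index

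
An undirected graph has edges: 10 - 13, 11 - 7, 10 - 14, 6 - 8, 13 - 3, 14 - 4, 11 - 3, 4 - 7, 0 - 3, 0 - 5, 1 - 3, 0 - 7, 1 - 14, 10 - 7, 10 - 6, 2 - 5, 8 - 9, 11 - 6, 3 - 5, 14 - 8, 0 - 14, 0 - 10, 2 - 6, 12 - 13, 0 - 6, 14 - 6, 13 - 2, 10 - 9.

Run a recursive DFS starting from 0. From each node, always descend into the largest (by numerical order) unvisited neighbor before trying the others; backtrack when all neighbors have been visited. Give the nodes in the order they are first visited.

0 14 10 13 12 3 11 7 4 6 8 9 2 5 1

Visit 0
0 → 14
14 → 10
10 → 13
13 → 12
13 → 3
3 → 11
11 → 7
7 → 4
11 → 6
6 → 8
8 → 9
6 → 2
2 → 5
3 → 1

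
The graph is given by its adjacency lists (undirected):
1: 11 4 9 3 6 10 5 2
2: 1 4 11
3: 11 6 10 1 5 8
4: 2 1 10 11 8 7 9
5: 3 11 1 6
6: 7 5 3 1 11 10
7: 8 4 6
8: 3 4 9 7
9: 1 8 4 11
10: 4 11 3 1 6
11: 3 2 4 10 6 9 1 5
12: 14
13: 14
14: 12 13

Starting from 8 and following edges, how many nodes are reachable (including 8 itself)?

BFS from 8 visits: 8, 3, 4, 7, 9, 1, 5, 6, 10, 11, 2
Reachable nodes: 11 of 14 total.

11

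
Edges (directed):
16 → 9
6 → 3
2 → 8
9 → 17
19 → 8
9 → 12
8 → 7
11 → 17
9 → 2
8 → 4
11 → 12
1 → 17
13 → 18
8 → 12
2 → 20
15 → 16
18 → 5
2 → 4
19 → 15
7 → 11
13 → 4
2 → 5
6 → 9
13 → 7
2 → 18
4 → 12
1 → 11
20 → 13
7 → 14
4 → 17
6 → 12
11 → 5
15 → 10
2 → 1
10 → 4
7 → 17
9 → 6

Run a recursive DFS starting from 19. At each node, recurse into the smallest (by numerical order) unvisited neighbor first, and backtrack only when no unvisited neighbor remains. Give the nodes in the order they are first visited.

Visit 19
19 → 8
8 → 4
4 → 12
4 → 17
8 → 7
7 → 11
11 → 5
7 → 14
19 → 15
15 → 10
15 → 16
16 → 9
9 → 2
2 → 1
2 → 18
2 → 20
20 → 13
9 → 6
6 → 3

19, 8, 4, 12, 17, 7, 11, 5, 14, 15, 10, 16, 9, 2, 1, 18, 20, 13, 6, 3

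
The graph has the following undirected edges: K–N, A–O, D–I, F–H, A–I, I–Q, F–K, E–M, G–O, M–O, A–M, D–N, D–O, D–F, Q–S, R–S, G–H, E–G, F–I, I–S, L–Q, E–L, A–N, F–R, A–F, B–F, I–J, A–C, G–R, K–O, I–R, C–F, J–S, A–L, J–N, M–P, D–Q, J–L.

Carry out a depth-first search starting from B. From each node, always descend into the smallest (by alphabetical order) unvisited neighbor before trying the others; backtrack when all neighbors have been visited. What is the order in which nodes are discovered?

Visit B
B → F
F → A
A → C
A → I
I → D
D → N
N → J
J → L
L → E
E → G
G → H
G → O
O → K
O → M
M → P
G → R
R → S
S → Q

B -> F -> A -> C -> I -> D -> N -> J -> L -> E -> G -> H -> O -> K -> M -> P -> R -> S -> Q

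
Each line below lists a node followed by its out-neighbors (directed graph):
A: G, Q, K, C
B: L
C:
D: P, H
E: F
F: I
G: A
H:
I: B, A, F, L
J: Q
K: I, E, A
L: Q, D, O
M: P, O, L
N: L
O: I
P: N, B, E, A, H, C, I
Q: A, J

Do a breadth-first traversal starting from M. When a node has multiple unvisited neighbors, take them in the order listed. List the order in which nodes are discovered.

M → P → O → L → N → B → E → A → H → C → I → Q → D → F → G → K → J

Visit M; enqueue P, O, L → queue [P, O, L]
Visit P; enqueue N, B, E, A, H, C, I → queue [O, L, N, B, E, A, H, C, I]
Visit O → queue [L, N, B, E, A, H, C, I]
Visit L; enqueue Q, D → queue [N, B, E, A, H, C, I, Q, D]
Visit N → queue [B, E, A, H, C, I, Q, D]
Visit B → queue [E, A, H, C, I, Q, D]
Visit E; enqueue F → queue [A, H, C, I, Q, D, F]
Visit A; enqueue G, K → queue [H, C, I, Q, D, F, G, K]
Visit H → queue [C, I, Q, D, F, G, K]
Visit C → queue [I, Q, D, F, G, K]
Visit I → queue [Q, D, F, G, K]
Visit Q; enqueue J → queue [D, F, G, K, J]
Visit D → queue [F, G, K, J]
Visit F → queue [G, K, J]
Visit G → queue [K, J]
Visit K → queue [J]
Visit J → queue []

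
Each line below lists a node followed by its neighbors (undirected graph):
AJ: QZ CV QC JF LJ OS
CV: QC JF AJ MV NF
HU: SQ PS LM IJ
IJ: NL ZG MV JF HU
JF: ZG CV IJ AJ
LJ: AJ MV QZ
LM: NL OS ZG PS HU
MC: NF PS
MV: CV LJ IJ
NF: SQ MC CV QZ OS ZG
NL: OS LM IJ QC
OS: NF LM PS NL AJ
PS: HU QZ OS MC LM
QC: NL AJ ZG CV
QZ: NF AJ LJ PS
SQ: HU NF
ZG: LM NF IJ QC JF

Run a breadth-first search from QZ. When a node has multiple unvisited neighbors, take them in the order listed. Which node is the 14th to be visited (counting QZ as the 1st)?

Visit QZ; enqueue NF, AJ, LJ, PS → queue [NF, AJ, LJ, PS]
Visit NF; enqueue SQ, MC, CV, OS, ZG → queue [AJ, LJ, PS, SQ, MC, CV, OS, ZG]
Visit AJ; enqueue QC, JF → queue [LJ, PS, SQ, MC, CV, OS, ZG, QC, JF]
Visit LJ; enqueue MV → queue [PS, SQ, MC, CV, OS, ZG, QC, JF, MV]
Visit PS; enqueue HU, LM → queue [SQ, MC, CV, OS, ZG, QC, JF, MV, HU, LM]
Visit SQ → queue [MC, CV, OS, ZG, QC, JF, MV, HU, LM]
Visit MC → queue [CV, OS, ZG, QC, JF, MV, HU, LM]
Visit CV → queue [OS, ZG, QC, JF, MV, HU, LM]
Visit OS; enqueue NL → queue [ZG, QC, JF, MV, HU, LM, NL]
Visit ZG; enqueue IJ → queue [QC, JF, MV, HU, LM, NL, IJ]
Visit QC → queue [JF, MV, HU, LM, NL, IJ]
Visit JF → queue [MV, HU, LM, NL, IJ]
Visit MV → queue [HU, LM, NL, IJ]
Visit HU → queue [LM, NL, IJ]
Visit LM → queue [NL, IJ]
Visit NL → queue [IJ]
Visit IJ → queue []

Visit order: QZ, NF, AJ, LJ, PS, SQ, MC, CV, OS, ZG, QC, JF, MV, HU, LM, NL, IJ

HU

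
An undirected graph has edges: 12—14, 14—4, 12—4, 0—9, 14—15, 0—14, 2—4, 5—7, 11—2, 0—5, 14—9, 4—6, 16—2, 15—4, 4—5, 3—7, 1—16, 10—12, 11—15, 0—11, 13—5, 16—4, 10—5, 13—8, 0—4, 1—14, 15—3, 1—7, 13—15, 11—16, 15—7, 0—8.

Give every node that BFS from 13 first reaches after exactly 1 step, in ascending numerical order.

5, 8, 15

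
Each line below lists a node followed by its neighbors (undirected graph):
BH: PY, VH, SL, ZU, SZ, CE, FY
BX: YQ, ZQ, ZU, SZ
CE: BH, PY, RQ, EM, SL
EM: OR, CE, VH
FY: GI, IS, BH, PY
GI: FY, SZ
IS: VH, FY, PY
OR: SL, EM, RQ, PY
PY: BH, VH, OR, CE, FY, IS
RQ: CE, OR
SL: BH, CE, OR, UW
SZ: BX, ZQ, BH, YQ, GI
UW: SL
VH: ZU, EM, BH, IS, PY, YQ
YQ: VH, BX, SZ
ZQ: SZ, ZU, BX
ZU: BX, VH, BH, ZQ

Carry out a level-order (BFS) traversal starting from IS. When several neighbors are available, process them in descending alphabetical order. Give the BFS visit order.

Visit IS; enqueue VH, PY, FY → queue [VH, PY, FY]
Visit VH; enqueue ZU, YQ, EM, BH → queue [PY, FY, ZU, YQ, EM, BH]
Visit PY; enqueue OR, CE → queue [FY, ZU, YQ, EM, BH, OR, CE]
Visit FY; enqueue GI → queue [ZU, YQ, EM, BH, OR, CE, GI]
Visit ZU; enqueue ZQ, BX → queue [YQ, EM, BH, OR, CE, GI, ZQ, BX]
Visit YQ; enqueue SZ → queue [EM, BH, OR, CE, GI, ZQ, BX, SZ]
Visit EM → queue [BH, OR, CE, GI, ZQ, BX, SZ]
Visit BH; enqueue SL → queue [OR, CE, GI, ZQ, BX, SZ, SL]
Visit OR; enqueue RQ → queue [CE, GI, ZQ, BX, SZ, SL, RQ]
Visit CE → queue [GI, ZQ, BX, SZ, SL, RQ]
Visit GI → queue [ZQ, BX, SZ, SL, RQ]
Visit ZQ → queue [BX, SZ, SL, RQ]
Visit BX → queue [SZ, SL, RQ]
Visit SZ → queue [SL, RQ]
Visit SL; enqueue UW → queue [RQ, UW]
Visit RQ → queue [UW]
Visit UW → queue []

IS VH PY FY ZU YQ EM BH OR CE GI ZQ BX SZ SL RQ UW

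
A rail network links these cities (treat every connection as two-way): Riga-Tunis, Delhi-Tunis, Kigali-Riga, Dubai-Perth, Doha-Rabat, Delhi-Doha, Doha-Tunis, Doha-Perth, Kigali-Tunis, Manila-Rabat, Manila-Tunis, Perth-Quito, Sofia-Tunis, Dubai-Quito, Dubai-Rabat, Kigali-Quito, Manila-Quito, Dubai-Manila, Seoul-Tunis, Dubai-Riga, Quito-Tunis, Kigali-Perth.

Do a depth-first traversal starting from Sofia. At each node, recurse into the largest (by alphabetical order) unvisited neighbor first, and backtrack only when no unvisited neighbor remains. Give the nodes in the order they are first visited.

Sofia → Tunis → Seoul → Riga → Kigali → Quito → Perth → Dubai → Rabat → Manila → Doha → Delhi

Visit Sofia
Sofia → Tunis
Tunis → Seoul
Tunis → Riga
Riga → Kigali
Kigali → Quito
Quito → Perth
Perth → Dubai
Dubai → Rabat
Rabat → Manila
Rabat → Doha
Doha → Delhi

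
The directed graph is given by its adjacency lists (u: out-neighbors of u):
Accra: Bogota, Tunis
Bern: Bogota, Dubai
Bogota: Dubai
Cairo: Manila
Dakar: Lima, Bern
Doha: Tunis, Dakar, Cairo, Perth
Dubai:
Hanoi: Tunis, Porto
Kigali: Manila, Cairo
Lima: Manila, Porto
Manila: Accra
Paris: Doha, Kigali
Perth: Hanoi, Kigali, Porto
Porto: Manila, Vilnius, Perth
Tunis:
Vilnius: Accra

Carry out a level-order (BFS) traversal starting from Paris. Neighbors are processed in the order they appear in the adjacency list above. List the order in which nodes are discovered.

Visit Paris; enqueue Doha, Kigali → queue [Doha, Kigali]
Visit Doha; enqueue Tunis, Dakar, Cairo, Perth → queue [Kigali, Tunis, Dakar, Cairo, Perth]
Visit Kigali; enqueue Manila → queue [Tunis, Dakar, Cairo, Perth, Manila]
Visit Tunis → queue [Dakar, Cairo, Perth, Manila]
Visit Dakar; enqueue Lima, Bern → queue [Cairo, Perth, Manila, Lima, Bern]
Visit Cairo → queue [Perth, Manila, Lima, Bern]
Visit Perth; enqueue Hanoi, Porto → queue [Manila, Lima, Bern, Hanoi, Porto]
Visit Manila; enqueue Accra → queue [Lima, Bern, Hanoi, Porto, Accra]
Visit Lima → queue [Bern, Hanoi, Porto, Accra]
Visit Bern; enqueue Bogota, Dubai → queue [Hanoi, Porto, Accra, Bogota, Dubai]
Visit Hanoi → queue [Porto, Accra, Bogota, Dubai]
Visit Porto; enqueue Vilnius → queue [Accra, Bogota, Dubai, Vilnius]
Visit Accra → queue [Bogota, Dubai, Vilnius]
Visit Bogota → queue [Dubai, Vilnius]
Visit Dubai → queue [Vilnius]
Visit Vilnius → queue []

Paris → Doha → Kigali → Tunis → Dakar → Cairo → Perth → Manila → Lima → Bern → Hanoi → Porto → Accra → Bogota → Dubai → Vilnius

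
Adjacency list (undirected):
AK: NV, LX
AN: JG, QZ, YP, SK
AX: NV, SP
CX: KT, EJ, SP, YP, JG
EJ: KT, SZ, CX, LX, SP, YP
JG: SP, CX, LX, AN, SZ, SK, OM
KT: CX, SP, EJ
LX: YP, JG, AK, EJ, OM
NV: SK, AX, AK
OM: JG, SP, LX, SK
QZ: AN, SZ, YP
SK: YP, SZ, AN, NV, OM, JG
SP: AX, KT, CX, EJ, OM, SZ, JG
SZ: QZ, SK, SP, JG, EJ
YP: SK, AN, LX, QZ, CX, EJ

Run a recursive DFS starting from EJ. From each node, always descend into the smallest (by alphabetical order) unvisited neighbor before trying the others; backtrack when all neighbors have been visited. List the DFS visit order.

Visit EJ
EJ → CX
CX → JG
JG → AN
AN → QZ
QZ → SZ
SZ → SK
SK → NV
NV → AK
AK → LX
LX → OM
OM → SP
SP → AX
SP → KT
LX → YP

EJ CX JG AN QZ SZ SK NV AK LX OM SP AX KT YP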